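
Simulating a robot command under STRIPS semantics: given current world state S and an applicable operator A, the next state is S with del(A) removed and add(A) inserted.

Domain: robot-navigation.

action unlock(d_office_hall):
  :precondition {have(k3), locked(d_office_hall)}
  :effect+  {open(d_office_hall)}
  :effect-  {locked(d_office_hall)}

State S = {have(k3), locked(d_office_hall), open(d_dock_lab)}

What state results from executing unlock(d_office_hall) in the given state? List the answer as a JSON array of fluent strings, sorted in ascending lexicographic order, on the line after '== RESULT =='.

Progress:
  pre ⊆ S: {have(k3), locked(d_office_hall)} ⊆ S  — applicable
  S \ del = {have(k3), open(d_dock_lab)}
  ∪ add   = {have(k3), open(d_dock_lab), open(d_office_hall)}

== RESULT ==
["have(k3)", "open(d_dock_lab)", "open(d_office_hall)"]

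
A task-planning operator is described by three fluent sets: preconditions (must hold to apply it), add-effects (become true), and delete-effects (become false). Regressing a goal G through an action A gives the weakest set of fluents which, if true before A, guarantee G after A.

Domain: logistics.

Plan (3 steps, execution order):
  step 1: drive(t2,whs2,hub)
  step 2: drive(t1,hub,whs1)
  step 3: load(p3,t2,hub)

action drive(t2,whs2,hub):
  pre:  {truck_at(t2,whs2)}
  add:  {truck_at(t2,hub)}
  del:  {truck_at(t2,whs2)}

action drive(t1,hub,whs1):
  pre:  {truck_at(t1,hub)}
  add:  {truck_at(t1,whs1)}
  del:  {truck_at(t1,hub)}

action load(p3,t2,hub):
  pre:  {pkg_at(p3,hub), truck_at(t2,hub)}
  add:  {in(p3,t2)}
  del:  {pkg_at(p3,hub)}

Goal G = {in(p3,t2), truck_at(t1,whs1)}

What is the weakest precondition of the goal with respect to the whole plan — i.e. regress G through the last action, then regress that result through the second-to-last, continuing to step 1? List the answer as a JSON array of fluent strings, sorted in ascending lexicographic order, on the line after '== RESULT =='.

Regress step by step:
  through step 3 (load(p3,t2,hub)): drop {in(p3,t2)}, keep {truck_at(t1,whs1)}, require {pkg_at(p3,hub), truck_at(t2,hub)}
    → {pkg_at(p3,hub), truck_at(t1,whs1), truck_at(t2,hub)}
  through step 2 (drive(t1,hub,whs1)): drop {truck_at(t1,whs1)}, keep {pkg_at(p3,hub), truck_at(t2,hub)}, require {truck_at(t1,hub)}
    → {pkg_at(p3,hub), truck_at(t1,hub), truck_at(t2,hub)}
  through step 1 (drive(t2,whs2,hub)): drop {truck_at(t2,hub)}, keep {pkg_at(p3,hub), truck_at(t1,hub)}, require {truck_at(t2,whs2)}
    → {pkg_at(p3,hub), truck_at(t1,hub), truck_at(t2,whs2)}

== RESULT ==
["pkg_at(p3,hub)", "truck_at(t1,hub)", "truck_at(t2,whs2)"]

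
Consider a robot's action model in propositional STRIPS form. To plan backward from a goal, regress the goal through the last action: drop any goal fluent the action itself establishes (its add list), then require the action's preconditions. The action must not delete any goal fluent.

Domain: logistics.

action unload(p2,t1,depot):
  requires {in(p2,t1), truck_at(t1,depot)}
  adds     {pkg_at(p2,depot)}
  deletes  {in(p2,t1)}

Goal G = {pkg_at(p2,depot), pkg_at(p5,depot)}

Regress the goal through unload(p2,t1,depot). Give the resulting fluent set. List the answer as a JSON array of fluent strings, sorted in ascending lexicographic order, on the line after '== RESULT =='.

Compute (G \ add) ∪ pre:
  G ∩ del = {}  (empty — regression defined)
  G \ add = {pkg_at(p2,depot), pkg_at(p5,depot)} \ {pkg_at(p2,depot)} = {pkg_at(p5,depot)}
  ∪ pre   = {pkg_at(p5,depot)} ∪ {in(p2,t1), truck_at(t1,depot)}
          = {in(p2,t1), pkg_at(p5,depot), truck_at(t1,depot)}

== RESULT ==
["in(p2,t1)", "pkg_at(p5,depot)", "truck_at(t1,depot)"]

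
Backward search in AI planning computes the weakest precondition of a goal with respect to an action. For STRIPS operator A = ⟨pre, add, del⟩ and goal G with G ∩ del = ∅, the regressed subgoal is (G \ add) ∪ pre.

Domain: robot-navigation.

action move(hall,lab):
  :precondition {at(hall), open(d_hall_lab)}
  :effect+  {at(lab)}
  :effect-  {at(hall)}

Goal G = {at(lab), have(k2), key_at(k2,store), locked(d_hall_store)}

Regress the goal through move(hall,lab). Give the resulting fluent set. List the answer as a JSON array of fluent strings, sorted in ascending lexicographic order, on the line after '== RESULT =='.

Compute (G \ add) ∪ pre:
  G ∩ del = {}  (empty — regression defined)
  G \ add = {at(lab), have(k2), key_at(k2,store), locked(d_hall_store)} \ {at(lab)} = {have(k2), key_at(k2,store), locked(d_hall_store)}
  ∪ pre   = {have(k2), key_at(k2,store), locked(d_hall_store)} ∪ {at(hall), open(d_hall_lab)}
          = {at(hall), have(k2), key_at(k2,store), locked(d_hall_store), open(d_hall_lab)}

== RESULT ==
["at(hall)", "have(k2)", "key_at(k2,store)", "locked(d_hall_store)", "open(d_hall_lab)"]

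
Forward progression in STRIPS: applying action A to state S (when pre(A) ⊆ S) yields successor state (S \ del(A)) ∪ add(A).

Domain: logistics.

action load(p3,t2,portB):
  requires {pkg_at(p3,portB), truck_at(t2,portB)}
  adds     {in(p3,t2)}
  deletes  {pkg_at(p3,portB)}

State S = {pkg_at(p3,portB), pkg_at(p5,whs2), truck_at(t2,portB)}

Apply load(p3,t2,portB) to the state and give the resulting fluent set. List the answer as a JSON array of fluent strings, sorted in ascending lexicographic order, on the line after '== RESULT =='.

Compute (S \ del) ∪ add:
  pre ⊆ S: {pkg_at(p3,portB), truck_at(t2,portB)} ⊆ S  — applicable
  S \ del = {pkg_at(p5,whs2), truck_at(t2,portB)}
  ∪ add   = {in(p3,t2), pkg_at(p5,whs2), truck_at(t2,portB)}

== RESULT ==
["in(p3,t2)", "pkg_at(p5,whs2)", "truck_at(t2,portB)"]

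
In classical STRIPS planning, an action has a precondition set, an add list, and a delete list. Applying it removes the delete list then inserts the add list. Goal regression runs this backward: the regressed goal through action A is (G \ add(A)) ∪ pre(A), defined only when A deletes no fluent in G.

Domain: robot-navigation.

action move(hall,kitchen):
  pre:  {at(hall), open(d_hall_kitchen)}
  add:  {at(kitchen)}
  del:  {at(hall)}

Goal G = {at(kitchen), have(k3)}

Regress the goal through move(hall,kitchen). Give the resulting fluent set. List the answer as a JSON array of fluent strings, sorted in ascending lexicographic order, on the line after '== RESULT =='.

Compute (G \ add) ∪ pre:
  G ∩ del = {}  (empty — regression defined)
  G \ add = {at(kitchen), have(k3)} \ {at(kitchen)} = {have(k3)}
  ∪ pre   = {have(k3)} ∪ {at(hall), open(d_hall_kitchen)}
          = {at(hall), have(k3), open(d_hall_kitchen)}

== RESULT ==
["at(hall)", "have(k3)", "open(d_hall_kitchen)"]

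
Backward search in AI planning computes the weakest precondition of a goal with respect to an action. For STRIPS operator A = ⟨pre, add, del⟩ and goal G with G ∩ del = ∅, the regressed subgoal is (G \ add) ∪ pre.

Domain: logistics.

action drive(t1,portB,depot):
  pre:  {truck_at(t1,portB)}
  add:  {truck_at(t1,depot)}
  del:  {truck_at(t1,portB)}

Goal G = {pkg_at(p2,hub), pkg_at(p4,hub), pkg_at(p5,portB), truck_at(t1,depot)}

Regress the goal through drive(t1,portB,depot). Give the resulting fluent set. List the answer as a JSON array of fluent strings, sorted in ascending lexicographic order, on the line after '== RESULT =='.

Compute (G \ add) ∪ pre:
  G ∩ del = {}  (empty — regression defined)
  G \ add = {pkg_at(p2,hub), pkg_at(p4,hub), pkg_at(p5,portB), truck_at(t1,depot)} \ {truck_at(t1,depot)} = {pkg_at(p2,hub), pkg_at(p4,hub), pkg_at(p5,portB)}
  ∪ pre   = {pkg_at(p2,hub), pkg_at(p4,hub), pkg_at(p5,portB)} ∪ {truck_at(t1,portB)}
          = {pkg_at(p2,hub), pkg_at(p4,hub), pkg_at(p5,portB), truck_at(t1,portB)}

== RESULT ==
["pkg_at(p2,hub)", "pkg_at(p4,hub)", "pkg_at(p5,portB)", "truck_at(t1,portB)"]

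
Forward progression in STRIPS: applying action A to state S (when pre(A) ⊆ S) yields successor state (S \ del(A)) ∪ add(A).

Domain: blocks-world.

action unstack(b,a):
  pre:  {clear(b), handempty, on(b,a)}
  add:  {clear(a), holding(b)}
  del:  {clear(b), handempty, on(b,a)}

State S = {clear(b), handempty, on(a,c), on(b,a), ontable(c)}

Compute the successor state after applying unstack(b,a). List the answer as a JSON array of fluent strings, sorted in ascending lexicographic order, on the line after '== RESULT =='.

Compute (S \ del) ∪ add:
  pre ⊆ S: {clear(b), handempty, on(b,a)} ⊆ S  — applicable
  S \ del = {on(a,c), ontable(c)}
  ∪ add   = {clear(a), holding(b), on(a,c), ontable(c)}

== RESULT ==
["clear(a)", "holding(b)", "on(a,c)", "ontable(c)"]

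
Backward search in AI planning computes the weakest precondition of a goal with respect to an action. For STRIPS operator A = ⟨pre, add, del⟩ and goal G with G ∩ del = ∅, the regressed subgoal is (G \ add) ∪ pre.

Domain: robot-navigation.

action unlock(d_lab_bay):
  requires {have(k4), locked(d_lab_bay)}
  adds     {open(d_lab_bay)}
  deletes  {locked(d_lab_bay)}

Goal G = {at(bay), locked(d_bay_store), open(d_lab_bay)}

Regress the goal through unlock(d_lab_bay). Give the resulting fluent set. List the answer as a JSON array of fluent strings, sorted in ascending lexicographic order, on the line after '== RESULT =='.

Regress:
  G ∩ del = {}  (empty — regression defined)
  G \ add = {at(bay), locked(d_bay_store), open(d_lab_bay)} \ {open(d_lab_bay)} = {at(bay), locked(d_bay_store)}
  ∪ pre   = {at(bay), locked(d_bay_store)} ∪ {have(k4), locked(d_lab_bay)}
          = {at(bay), have(k4), locked(d_bay_store), locked(d_lab_bay)}

== RESULT ==
["at(bay)", "have(k4)", "locked(d_bay_store)", "locked(d_lab_bay)"]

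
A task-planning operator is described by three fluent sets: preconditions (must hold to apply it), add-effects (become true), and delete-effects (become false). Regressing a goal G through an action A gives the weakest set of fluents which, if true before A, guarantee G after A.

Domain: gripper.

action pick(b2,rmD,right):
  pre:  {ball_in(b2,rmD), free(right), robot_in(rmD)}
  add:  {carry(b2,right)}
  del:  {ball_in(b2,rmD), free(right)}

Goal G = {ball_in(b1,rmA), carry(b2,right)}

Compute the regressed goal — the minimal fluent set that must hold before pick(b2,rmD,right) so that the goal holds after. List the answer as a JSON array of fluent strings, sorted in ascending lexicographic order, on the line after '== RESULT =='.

Compute (G \ add) ∪ pre:
  G ∩ del = {}  (empty — regression defined)
  G \ add = {ball_in(b1,rmA), carry(b2,right)} \ {carry(b2,right)} = {ball_in(b1,rmA)}
  ∪ pre   = {ball_in(b1,rmA)} ∪ {ball_in(b2,rmD), free(right), robot_in(rmD)}
          = {ball_in(b1,rmA), ball_in(b2,rmD), free(right), robot_in(rmD)}

== RESULT ==
["ball_in(b1,rmA)", "ball_in(b2,rmD)", "free(right)", "robot_in(rmD)"]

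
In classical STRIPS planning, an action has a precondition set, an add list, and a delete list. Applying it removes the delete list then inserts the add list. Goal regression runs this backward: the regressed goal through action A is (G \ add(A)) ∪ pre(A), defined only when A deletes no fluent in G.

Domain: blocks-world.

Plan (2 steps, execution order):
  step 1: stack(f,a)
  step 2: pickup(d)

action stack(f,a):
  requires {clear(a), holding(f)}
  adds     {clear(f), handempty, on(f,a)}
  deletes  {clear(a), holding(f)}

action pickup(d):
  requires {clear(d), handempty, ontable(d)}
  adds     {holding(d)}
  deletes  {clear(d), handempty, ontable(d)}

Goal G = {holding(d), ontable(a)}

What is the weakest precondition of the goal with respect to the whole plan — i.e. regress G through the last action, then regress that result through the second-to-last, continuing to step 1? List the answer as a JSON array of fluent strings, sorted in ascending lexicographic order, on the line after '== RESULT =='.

Work backward from the goal:
  through step 2 (pickup(d)): drop {holding(d)}, keep {ontable(a)}, require {clear(d), handempty, ontable(d)}
    → {clear(d), handempty, ontable(a), ontable(d)}
  through step 1 (stack(f,a)): drop {handempty}, keep {clear(d), ontable(a), ontable(d)}, require {clear(a), holding(f)}
    → {clear(a), clear(d), holding(f), ontable(a), ontable(d)}

== RESULT ==
["clear(a)", "clear(d)", "holding(f)", "ontable(a)", "ontable(d)"]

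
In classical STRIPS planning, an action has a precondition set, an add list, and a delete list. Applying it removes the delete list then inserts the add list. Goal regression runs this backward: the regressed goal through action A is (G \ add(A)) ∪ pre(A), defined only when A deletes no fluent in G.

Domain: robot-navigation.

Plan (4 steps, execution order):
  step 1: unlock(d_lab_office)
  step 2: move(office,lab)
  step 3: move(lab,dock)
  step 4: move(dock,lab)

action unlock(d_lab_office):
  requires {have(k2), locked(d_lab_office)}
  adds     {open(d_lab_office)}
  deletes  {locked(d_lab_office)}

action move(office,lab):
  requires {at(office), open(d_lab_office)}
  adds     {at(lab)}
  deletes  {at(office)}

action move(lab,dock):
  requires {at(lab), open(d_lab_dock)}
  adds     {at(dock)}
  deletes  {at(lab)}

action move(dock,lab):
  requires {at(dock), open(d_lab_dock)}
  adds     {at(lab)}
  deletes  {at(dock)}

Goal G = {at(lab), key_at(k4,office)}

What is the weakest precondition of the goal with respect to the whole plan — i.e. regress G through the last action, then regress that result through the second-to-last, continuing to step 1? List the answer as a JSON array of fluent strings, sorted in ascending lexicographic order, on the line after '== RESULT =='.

Work backward from the goal:
  through step 4 (move(dock,lab)): drop {at(lab)}, keep {key_at(k4,office)}, require {at(dock), open(d_lab_dock)}
    → {at(dock), key_at(k4,office), open(d_lab_dock)}
  through step 3 (move(lab,dock)): drop {at(dock)}, keep {key_at(k4,office), open(d_lab_dock)}, require {at(lab), open(d_lab_dock)}
    → {at(lab), key_at(k4,office), open(d_lab_dock)}
  through step 2 (move(office,lab)): drop {at(lab)}, keep {key_at(k4,office), open(d_lab_dock)}, require {at(office), open(d_lab_office)}
    → {at(office), key_at(k4,office), open(d_lab_dock), open(d_lab_office)}
  through step 1 (unlock(d_lab_office)): drop {open(d_lab_office)}, keep {at(office), key_at(k4,office), open(d_lab_dock)}, require {have(k2), locked(d_lab_office)}
    → {at(office), have(k2), key_at(k4,office), locked(d_lab_office), open(d_lab_dock)}

== RESULT ==
["at(office)", "have(k2)", "key_at(k4,office)", "locked(d_lab_office)", "open(d_lab_dock)"]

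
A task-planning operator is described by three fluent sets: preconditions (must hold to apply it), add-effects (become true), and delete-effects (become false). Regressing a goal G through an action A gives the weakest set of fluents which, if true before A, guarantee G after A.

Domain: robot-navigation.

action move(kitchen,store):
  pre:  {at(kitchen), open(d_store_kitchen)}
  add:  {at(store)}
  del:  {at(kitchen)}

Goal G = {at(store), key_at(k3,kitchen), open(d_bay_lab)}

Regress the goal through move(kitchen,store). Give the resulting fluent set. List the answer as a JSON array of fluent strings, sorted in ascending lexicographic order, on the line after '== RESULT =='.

Compute (G \ add) ∪ pre:
  G ∩ del = {}  (empty — regression defined)
  G \ add = {at(store), key_at(k3,kitchen), open(d_bay_lab)} \ {at(store)} = {key_at(k3,kitchen), open(d_bay_lab)}
  ∪ pre   = {key_at(k3,kitchen), open(d_bay_lab)} ∪ {at(kitchen), open(d_store_kitchen)}
          = {at(kitchen), key_at(k3,kitchen), open(d_bay_lab), open(d_store_kitchen)}

== RESULT ==
["at(kitchen)", "key_at(k3,kitchen)", "open(d_bay_lab)", "open(d_store_kitchen)"]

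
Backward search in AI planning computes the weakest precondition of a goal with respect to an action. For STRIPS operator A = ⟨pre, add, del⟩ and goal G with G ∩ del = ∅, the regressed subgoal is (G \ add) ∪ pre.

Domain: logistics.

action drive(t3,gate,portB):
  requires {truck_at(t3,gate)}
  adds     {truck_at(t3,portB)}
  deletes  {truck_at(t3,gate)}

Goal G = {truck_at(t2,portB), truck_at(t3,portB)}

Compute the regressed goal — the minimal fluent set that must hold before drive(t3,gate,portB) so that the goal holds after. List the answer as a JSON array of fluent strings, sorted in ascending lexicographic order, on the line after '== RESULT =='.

Regress:
  G ∩ del = {}  (empty — regression defined)
  G \ add = {truck_at(t2,portB), truck_at(t3,portB)} \ {truck_at(t3,portB)} = {truck_at(t2,portB)}
  ∪ pre   = {truck_at(t2,portB)} ∪ {truck_at(t3,gate)}
          = {truck_at(t2,portB), truck_at(t3,gate)}

== RESULT ==
["truck_at(t2,portB)", "truck_at(t3,gate)"]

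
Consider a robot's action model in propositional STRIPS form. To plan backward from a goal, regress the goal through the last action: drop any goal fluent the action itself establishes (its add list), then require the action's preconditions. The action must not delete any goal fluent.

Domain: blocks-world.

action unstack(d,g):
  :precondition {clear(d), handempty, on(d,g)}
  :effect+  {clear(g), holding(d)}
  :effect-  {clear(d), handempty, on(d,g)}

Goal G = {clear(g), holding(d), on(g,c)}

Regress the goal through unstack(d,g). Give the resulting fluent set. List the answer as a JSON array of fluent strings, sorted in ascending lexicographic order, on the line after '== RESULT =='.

Compute (G \ add) ∪ pre:
  G ∩ del = {}  (empty — regression defined)
  G \ add = {clear(g), holding(d), on(g,c)} \ {clear(g), holding(d)} = {on(g,c)}
  ∪ pre   = {on(g,c)} ∪ {clear(d), handempty, on(d,g)}
          = {clear(d), handempty, on(d,g), on(g,c)}

== RESULT ==
["clear(d)", "handempty", "on(d,g)", "on(g,c)"]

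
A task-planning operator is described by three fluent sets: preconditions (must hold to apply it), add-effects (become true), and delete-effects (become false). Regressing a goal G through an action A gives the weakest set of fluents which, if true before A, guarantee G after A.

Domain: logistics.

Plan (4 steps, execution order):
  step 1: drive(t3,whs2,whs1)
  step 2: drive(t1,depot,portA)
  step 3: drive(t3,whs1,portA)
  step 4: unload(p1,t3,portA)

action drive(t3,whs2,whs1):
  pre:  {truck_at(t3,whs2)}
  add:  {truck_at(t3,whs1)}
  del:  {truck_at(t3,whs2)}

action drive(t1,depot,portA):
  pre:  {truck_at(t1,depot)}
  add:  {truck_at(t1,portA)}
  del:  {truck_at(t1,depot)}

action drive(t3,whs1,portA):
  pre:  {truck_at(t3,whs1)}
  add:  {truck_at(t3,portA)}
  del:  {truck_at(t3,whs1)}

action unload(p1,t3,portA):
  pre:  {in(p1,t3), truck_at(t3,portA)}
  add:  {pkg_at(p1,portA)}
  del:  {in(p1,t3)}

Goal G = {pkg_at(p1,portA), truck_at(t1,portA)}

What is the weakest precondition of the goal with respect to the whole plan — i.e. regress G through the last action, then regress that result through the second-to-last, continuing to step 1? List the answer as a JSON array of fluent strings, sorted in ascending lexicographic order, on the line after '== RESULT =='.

Work backward from the goal:
  through step 4 (unload(p1,t3,portA)): drop {pkg_at(p1,portA)}, keep {truck_at(t1,portA)}, require {in(p1,t3), truck_at(t3,portA)}
    → {in(p1,t3), truck_at(t1,portA), truck_at(t3,portA)}
  through step 3 (drive(t3,whs1,portA)): drop {truck_at(t3,portA)}, keep {in(p1,t3), truck_at(t1,portA)}, require {truck_at(t3,whs1)}
    → {in(p1,t3), truck_at(t1,portA), truck_at(t3,whs1)}
  through step 2 (drive(t1,depot,portA)): drop {truck_at(t1,portA)}, keep {in(p1,t3), truck_at(t3,whs1)}, require {truck_at(t1,depot)}
    → {in(p1,t3), truck_at(t1,depot), truck_at(t3,whs1)}
  through step 1 (drive(t3,whs2,whs1)): drop {truck_at(t3,whs1)}, keep {in(p1,t3), truck_at(t1,depot)}, require {truck_at(t3,whs2)}
    → {in(p1,t3), truck_at(t1,depot), truck_at(t3,whs2)}

== RESULT ==
["in(p1,t3)", "truck_at(t1,depot)", "truck_at(t3,whs2)"]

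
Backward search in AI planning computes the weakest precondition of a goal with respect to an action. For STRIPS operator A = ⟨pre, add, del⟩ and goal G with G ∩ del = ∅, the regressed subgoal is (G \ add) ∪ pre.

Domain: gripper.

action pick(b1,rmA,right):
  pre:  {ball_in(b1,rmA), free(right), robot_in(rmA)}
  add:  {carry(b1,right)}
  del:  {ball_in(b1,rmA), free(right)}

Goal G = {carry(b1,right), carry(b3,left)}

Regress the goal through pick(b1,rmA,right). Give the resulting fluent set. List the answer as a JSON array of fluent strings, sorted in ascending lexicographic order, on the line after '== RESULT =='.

Compute (G \ add) ∪ pre:
  G ∩ del = {}  (empty — regression defined)
  G \ add = {carry(b1,right), carry(b3,left)} \ {carry(b1,right)} = {carry(b3,left)}
  ∪ pre   = {carry(b3,left)} ∪ {ball_in(b1,rmA), free(right), robot_in(rmA)}
          = {ball_in(b1,rmA), carry(b3,left), free(right), robot_in(rmA)}

== RESULT ==
["ball_in(b1,rmA)", "carry(b3,left)", "free(right)", "robot_in(rmA)"]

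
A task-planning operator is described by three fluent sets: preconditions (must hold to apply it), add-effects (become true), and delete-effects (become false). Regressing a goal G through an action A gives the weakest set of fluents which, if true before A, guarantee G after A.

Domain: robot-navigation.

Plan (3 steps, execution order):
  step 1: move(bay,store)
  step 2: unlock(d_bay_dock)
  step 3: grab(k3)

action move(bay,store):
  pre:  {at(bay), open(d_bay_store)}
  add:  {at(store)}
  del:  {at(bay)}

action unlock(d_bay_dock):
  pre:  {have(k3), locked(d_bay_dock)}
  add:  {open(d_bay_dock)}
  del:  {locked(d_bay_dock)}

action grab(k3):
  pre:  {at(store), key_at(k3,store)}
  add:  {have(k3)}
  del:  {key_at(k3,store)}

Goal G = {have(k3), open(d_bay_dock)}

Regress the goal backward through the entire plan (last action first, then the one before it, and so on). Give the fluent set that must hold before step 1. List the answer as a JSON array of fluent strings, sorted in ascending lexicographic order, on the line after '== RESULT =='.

Work backward from the goal:
  through step 3 (grab(k3)): drop {have(k3)}, keep {open(d_bay_dock)}, require {at(store), key_at(k3,store)}
    → {at(store), key_at(k3,store), open(d_bay_dock)}
  through step 2 (unlock(d_bay_dock)): drop {open(d_bay_dock)}, keep {at(store), key_at(k3,store)}, require {have(k3), locked(d_bay_dock)}
    → {at(store), have(k3), key_at(k3,store), locked(d_bay_dock)}
  through step 1 (move(bay,store)): drop {at(store)}, keep {have(k3), key_at(k3,store), locked(d_bay_dock)}, require {at(bay), open(d_bay_store)}
    → {at(bay), have(k3), key_at(k3,store), locked(d_bay_dock), open(d_bay_store)}

== RESULT ==
["at(bay)", "have(k3)", "key_at(k3,store)", "locked(d_bay_dock)", "open(d_bay_store)"]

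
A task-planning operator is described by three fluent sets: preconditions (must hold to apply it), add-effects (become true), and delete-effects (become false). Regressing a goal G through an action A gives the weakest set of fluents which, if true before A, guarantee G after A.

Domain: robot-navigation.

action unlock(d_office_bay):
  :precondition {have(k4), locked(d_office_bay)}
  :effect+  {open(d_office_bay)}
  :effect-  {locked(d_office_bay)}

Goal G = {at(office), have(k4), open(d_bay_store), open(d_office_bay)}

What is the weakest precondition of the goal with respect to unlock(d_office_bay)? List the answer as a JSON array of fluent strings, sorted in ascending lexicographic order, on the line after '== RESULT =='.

Compute (G \ add) ∪ pre:
  G ∩ del = {}  (empty — regression defined)
  G \ add = {at(office), have(k4), open(d_bay_store), open(d_office_bay)} \ {open(d_office_bay)} = {at(office), have(k4), open(d_bay_store)}
  ∪ pre   = {at(office), have(k4), open(d_bay_store)} ∪ {have(k4), locked(d_office_bay)}
          = {at(office), have(k4), locked(d_office_bay), open(d_bay_store)}

== RESULT ==
["at(office)", "have(k4)", "locked(d_office_bay)", "open(d_bay_store)"]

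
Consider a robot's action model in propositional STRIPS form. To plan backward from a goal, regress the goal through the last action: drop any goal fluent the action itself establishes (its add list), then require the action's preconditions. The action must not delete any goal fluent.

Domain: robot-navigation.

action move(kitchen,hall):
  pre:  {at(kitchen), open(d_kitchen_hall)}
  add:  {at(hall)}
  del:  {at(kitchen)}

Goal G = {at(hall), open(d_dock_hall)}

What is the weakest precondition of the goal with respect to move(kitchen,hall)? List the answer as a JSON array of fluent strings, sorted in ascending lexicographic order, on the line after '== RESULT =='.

Regress:
  G ∩ del = {}  (empty — regression defined)
  G \ add = {at(hall), open(d_dock_hall)} \ {at(hall)} = {open(d_dock_hall)}
  ∪ pre   = {open(d_dock_hall)} ∪ {at(kitchen), open(d_kitchen_hall)}
          = {at(kitchen), open(d_dock_hall), open(d_kitchen_hall)}

== RESULT ==
["at(kitchen)", "open(d_dock_hall)", "open(d_kitchen_hall)"]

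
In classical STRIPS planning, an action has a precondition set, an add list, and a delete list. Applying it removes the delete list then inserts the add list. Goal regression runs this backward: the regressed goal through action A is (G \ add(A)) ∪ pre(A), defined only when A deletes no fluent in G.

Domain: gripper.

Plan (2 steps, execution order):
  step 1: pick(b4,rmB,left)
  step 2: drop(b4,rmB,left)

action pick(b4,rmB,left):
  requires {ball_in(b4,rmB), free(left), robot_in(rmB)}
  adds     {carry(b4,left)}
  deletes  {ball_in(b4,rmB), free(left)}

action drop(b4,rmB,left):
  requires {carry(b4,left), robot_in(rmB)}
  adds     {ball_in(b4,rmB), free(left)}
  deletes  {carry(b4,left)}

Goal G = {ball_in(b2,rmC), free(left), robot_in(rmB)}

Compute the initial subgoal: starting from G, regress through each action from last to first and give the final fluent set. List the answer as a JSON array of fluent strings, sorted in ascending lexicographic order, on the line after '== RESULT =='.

Regress step by step:
  through step 2 (drop(b4,rmB,left)): drop {free(left)}, keep {ball_in(b2,rmC), robot_in(rmB)}, require {carry(b4,left), robot_in(rmB)}
    → {ball_in(b2,rmC), carry(b4,left), robot_in(rmB)}
  through step 1 (pick(b4,rmB,left)): drop {carry(b4,left)}, keep {ball_in(b2,rmC), robot_in(rmB)}, require {ball_in(b4,rmB), free(left), robot_in(rmB)}
    → {ball_in(b2,rmC), ball_in(b4,rmB), free(left), robot_in(rmB)}

== RESULT ==
["ball_in(b2,rmC)", "ball_in(b4,rmB)", "free(left)", "robot_in(rmB)"]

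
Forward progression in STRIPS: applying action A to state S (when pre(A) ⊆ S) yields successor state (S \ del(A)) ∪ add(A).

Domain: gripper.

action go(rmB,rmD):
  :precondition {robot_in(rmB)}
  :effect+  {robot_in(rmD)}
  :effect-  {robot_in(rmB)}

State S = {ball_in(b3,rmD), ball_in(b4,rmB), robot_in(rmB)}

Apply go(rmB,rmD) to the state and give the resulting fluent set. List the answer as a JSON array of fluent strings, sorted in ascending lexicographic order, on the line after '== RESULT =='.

Progress:
  pre ⊆ S: {robot_in(rmB)} ⊆ S  — applicable
  S \ del = {ball_in(b3,rmD), ball_in(b4,rmB)}
  ∪ add   = {ball_in(b3,rmD), ball_in(b4,rmB), robot_in(rmD)}

== RESULT ==
["ball_in(b3,rmD)", "ball_in(b4,rmB)", "robot_in(rmD)"]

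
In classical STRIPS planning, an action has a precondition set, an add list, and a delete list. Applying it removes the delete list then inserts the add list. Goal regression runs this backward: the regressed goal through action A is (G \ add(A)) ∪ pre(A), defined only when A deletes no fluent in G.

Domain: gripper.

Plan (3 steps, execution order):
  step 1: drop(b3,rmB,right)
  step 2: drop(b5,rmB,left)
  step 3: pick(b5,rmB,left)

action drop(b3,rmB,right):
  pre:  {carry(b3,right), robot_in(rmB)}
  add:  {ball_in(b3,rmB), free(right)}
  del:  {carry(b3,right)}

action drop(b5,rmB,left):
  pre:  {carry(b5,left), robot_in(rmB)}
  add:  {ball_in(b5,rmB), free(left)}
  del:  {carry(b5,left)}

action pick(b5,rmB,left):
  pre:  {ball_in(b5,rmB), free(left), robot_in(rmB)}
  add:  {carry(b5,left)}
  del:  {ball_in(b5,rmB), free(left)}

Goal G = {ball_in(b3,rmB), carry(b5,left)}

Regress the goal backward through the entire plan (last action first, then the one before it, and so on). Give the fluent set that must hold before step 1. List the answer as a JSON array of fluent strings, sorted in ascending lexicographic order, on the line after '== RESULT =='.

Regress step by step:
  through step 3 (pick(b5,rmB,left)): drop {carry(b5,left)}, keep {ball_in(b3,rmB)}, require {ball_in(b5,rmB), free(left), robot_in(rmB)}
    → {ball_in(b3,rmB), ball_in(b5,rmB), free(left), robot_in(rmB)}
  through step 2 (drop(b5,rmB,left)): drop {ball_in(b5,rmB), free(left)}, keep {ball_in(b3,rmB), robot_in(rmB)}, require {carry(b5,left), robot_in(rmB)}
    → {ball_in(b3,rmB), carry(b5,left), robot_in(rmB)}
  through step 1 (drop(b3,rmB,right)): drop {ball_in(b3,rmB)}, keep {carry(b5,left), robot_in(rmB)}, require {carry(b3,right), robot_in(rmB)}
    → {carry(b3,right), carry(b5,left), robot_in(rmB)}

== RESULT ==
["carry(b3,right)", "carry(b5,left)", "robot_in(rmB)"]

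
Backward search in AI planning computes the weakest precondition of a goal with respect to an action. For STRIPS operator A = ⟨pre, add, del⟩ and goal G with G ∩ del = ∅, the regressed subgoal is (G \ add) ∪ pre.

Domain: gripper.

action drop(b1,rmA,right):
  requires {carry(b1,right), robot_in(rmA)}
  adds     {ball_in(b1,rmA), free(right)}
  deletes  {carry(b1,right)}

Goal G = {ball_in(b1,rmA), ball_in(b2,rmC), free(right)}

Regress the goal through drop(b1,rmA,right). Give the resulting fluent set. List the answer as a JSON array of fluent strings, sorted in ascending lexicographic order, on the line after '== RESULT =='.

Regress:
  G ∩ del = {}  (empty — regression defined)
  G \ add = {ball_in(b1,rmA), ball_in(b2,rmC), free(right)} \ {ball_in(b1,rmA), free(right)} = {ball_in(b2,rmC)}
  ∪ pre   = {ball_in(b2,rmC)} ∪ {carry(b1,right), robot_in(rmA)}
          = {ball_in(b2,rmC), carry(b1,right), robot_in(rmA)}

== RESULT ==
["ball_in(b2,rmC)", "carry(b1,right)", "robot_in(rmA)"]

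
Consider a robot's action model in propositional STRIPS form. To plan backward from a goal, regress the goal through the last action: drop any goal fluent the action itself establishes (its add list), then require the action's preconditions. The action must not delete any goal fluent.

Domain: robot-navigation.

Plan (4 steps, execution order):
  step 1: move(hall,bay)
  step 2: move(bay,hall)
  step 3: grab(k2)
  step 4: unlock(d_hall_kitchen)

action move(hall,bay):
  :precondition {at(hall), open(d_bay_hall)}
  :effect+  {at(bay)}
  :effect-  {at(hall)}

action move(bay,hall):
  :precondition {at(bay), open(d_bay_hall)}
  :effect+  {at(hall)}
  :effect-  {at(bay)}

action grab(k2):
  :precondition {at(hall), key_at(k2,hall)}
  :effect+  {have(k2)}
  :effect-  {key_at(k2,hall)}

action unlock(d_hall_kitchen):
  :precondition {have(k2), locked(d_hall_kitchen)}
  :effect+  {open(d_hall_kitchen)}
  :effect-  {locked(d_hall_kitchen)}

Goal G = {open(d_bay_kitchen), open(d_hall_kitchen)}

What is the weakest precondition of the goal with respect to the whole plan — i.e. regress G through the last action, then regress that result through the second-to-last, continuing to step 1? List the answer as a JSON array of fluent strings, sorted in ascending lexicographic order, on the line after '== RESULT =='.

Work backward from the goal:
  through step 4 (unlock(d_hall_kitchen)): drop {open(d_hall_kitchen)}, keep {open(d_bay_kitchen)}, require {have(k2), locked(d_hall_kitchen)}
    → {have(k2), locked(d_hall_kitchen), open(d_bay_kitchen)}
  through step 3 (grab(k2)): drop {have(k2)}, keep {locked(d_hall_kitchen), open(d_bay_kitchen)}, require {at(hall), key_at(k2,hall)}
    → {at(hall), key_at(k2,hall), locked(d_hall_kitchen), open(d_bay_kitchen)}
  through step 2 (move(bay,hall)): drop {at(hall)}, keep {key_at(k2,hall), locked(d_hall_kitchen), open(d_bay_kitchen)}, require {at(bay), open(d_bay_hall)}
    → {at(bay), key_at(k2,hall), locked(d_hall_kitchen), open(d_bay_hall), open(d_bay_kitchen)}
  through step 1 (move(hall,bay)): drop {at(bay)}, keep {key_at(k2,hall), locked(d_hall_kitchen), open(d_bay_hall), open(d_bay_kitchen)}, require {at(hall), open(d_bay_hall)}
    → {at(hall), key_at(k2,hall), locked(d_hall_kitchen), open(d_bay_hall), open(d_bay_kitchen)}

== RESULT ==
["at(hall)", "key_at(k2,hall)", "locked(d_hall_kitchen)", "open(d_bay_hall)", "open(d_bay_kitchen)"]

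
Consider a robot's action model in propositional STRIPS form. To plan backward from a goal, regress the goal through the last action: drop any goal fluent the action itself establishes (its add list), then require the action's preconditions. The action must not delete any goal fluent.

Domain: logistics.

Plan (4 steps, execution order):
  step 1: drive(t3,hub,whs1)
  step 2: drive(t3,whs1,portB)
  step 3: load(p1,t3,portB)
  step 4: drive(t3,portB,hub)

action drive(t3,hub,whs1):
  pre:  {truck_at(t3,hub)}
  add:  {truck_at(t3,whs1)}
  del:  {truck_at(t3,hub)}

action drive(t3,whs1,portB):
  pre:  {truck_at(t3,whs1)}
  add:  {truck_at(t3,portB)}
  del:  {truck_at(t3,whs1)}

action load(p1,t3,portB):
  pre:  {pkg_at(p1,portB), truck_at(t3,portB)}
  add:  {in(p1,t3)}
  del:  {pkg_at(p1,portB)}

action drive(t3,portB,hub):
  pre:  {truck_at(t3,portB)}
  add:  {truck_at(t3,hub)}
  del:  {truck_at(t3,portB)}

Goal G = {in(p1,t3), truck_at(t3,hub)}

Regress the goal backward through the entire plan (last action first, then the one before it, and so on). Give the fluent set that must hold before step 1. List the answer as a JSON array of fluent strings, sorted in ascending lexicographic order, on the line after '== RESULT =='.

Regress step by step:
  through step 4 (drive(t3,portB,hub)): drop {truck_at(t3,hub)}, keep {in(p1,t3)}, require {truck_at(t3,portB)}
    → {in(p1,t3), truck_at(t3,portB)}
  through step 3 (load(p1,t3,portB)): drop {in(p1,t3)}, keep {truck_at(t3,portB)}, require {pkg_at(p1,portB), truck_at(t3,portB)}
    → {pkg_at(p1,portB), truck_at(t3,portB)}
  through step 2 (drive(t3,whs1,portB)): drop {truck_at(t3,portB)}, keep {pkg_at(p1,portB)}, require {truck_at(t3,whs1)}
    → {pkg_at(p1,portB), truck_at(t3,whs1)}
  through step 1 (drive(t3,hub,whs1)): drop {truck_at(t3,whs1)}, keep {pkg_at(p1,portB)}, require {truck_at(t3,hub)}
    → {pkg_at(p1,portB), truck_at(t3,hub)}

== RESULT ==
["pkg_at(p1,portB)", "truck_at(t3,hub)"]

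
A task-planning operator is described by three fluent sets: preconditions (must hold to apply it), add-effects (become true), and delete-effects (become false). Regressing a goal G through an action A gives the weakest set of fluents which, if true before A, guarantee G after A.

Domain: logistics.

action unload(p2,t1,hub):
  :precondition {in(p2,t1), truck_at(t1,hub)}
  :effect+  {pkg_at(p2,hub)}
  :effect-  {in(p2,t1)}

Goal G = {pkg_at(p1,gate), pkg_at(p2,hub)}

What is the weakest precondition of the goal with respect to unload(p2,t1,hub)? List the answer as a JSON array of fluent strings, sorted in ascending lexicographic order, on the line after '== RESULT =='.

Compute (G \ add) ∪ pre:
  G ∩ del = {}  (empty — regression defined)
  G \ add = {pkg_at(p1,gate), pkg_at(p2,hub)} \ {pkg_at(p2,hub)} = {pkg_at(p1,gate)}
  ∪ pre   = {pkg_at(p1,gate)} ∪ {in(p2,t1), truck_at(t1,hub)}
          = {in(p2,t1), pkg_at(p1,gate), truck_at(t1,hub)}

== RESULT ==
["in(p2,t1)", "pkg_at(p1,gate)", "truck_at(t1,hub)"]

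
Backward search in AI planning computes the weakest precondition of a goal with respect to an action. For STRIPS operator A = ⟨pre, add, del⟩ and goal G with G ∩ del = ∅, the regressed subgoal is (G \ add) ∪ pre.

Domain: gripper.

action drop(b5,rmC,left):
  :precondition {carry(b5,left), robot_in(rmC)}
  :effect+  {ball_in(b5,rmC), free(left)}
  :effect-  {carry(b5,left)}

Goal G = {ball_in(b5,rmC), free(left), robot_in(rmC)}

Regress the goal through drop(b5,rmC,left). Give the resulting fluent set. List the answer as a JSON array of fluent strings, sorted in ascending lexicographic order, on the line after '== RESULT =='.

Compute (G \ add) ∪ pre:
  G ∩ del = {}  (empty — regression defined)
  G \ add = {ball_in(b5,rmC), free(left), robot_in(rmC)} \ {ball_in(b5,rmC), free(left)} = {robot_in(rmC)}
  ∪ pre   = {robot_in(rmC)} ∪ {carry(b5,left), robot_in(rmC)}
          = {carry(b5,left), robot_in(rmC)}

== RESULT ==
["carry(b5,left)", "robot_in(rmC)"]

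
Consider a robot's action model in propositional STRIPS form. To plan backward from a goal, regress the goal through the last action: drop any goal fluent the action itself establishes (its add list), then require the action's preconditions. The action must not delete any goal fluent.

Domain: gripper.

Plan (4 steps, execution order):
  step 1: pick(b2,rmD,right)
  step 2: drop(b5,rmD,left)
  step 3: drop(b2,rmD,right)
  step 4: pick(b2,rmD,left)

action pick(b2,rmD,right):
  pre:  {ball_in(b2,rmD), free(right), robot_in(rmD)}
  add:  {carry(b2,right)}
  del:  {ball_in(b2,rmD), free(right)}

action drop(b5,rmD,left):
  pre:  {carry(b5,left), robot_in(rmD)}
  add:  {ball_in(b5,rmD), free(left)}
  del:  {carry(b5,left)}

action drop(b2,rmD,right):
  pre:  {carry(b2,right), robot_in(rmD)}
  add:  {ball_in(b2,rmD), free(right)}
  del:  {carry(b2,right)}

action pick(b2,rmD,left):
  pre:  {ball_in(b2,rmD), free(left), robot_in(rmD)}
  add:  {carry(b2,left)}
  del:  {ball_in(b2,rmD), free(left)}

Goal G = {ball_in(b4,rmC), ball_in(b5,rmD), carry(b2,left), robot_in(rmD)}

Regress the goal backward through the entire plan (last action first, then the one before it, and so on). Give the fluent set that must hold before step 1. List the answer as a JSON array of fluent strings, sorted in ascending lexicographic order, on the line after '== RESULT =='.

Regress step by step:
  through step 4 (pick(b2,rmD,left)): drop {carry(b2,left)}, keep {ball_in(b4,rmC), ball_in(b5,rmD), robot_in(rmD)}, require {ball_in(b2,rmD), free(left), robot_in(rmD)}
    → {ball_in(b2,rmD), ball_in(b4,rmC), ball_in(b5,rmD), free(left), robot_in(rmD)}
  through step 3 (drop(b2,rmD,right)): drop {ball_in(b2,rmD)}, keep {ball_in(b4,rmC), ball_in(b5,rmD), free(left), robot_in(rmD)}, require {carry(b2,right), robot_in(rmD)}
    → {ball_in(b4,rmC), ball_in(b5,rmD), carry(b2,right), free(left), robot_in(rmD)}
  through step 2 (drop(b5,rmD,left)): drop {ball_in(b5,rmD), free(left)}, keep {ball_in(b4,rmC), carry(b2,right), robot_in(rmD)}, require {carry(b5,left), robot_in(rmD)}
    → {ball_in(b4,rmC), carry(b2,right), carry(b5,left), robot_in(rmD)}
  through step 1 (pick(b2,rmD,right)): drop {carry(b2,right)}, keep {ball_in(b4,rmC), carry(b5,left), robot_in(rmD)}, require {ball_in(b2,rmD), free(right), robot_in(rmD)}
    → {ball_in(b2,rmD), ball_in(b4,rmC), carry(b5,left), free(right), robot_in(rmD)}

== RESULT ==
["ball_in(b2,rmD)", "ball_in(b4,rmC)", "carry(b5,left)", "free(right)", "robot_in(rmD)"]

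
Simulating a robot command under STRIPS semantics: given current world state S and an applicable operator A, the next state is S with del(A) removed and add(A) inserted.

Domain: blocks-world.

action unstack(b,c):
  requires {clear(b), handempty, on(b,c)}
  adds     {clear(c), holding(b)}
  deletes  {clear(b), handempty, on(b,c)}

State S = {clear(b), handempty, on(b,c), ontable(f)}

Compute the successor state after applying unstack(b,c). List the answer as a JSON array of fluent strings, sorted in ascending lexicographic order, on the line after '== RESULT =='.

Progress:
  pre ⊆ S: {clear(b), handempty, on(b,c)} ⊆ S  — applicable
  S \ del = {ontable(f)}
  ∪ add   = {clear(c), holding(b), ontable(f)}

== RESULT ==
["clear(c)", "holding(b)", "ontable(f)"]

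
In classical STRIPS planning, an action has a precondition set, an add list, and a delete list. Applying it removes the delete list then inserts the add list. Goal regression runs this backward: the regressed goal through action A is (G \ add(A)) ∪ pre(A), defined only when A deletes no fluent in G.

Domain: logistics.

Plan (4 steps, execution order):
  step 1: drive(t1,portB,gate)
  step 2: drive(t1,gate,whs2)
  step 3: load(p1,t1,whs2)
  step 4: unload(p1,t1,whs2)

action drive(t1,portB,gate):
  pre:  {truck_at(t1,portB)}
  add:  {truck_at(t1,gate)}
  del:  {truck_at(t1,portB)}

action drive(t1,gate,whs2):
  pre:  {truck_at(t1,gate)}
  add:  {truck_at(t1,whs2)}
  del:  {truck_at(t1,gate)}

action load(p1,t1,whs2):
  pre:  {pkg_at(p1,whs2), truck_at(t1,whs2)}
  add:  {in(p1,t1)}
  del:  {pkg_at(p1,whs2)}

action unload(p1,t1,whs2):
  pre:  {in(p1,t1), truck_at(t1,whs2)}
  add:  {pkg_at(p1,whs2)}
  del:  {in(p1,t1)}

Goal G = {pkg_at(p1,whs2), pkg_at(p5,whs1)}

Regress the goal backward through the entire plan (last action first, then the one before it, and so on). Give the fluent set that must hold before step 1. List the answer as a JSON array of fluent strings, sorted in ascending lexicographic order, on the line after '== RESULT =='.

Regress step by step:
  through step 4 (unload(p1,t1,whs2)): drop {pkg_at(p1,whs2)}, keep {pkg_at(p5,whs1)}, require {in(p1,t1), truck_at(t1,whs2)}
    → {in(p1,t1), pkg_at(p5,whs1), truck_at(t1,whs2)}
  through step 3 (load(p1,t1,whs2)): drop {in(p1,t1)}, keep {pkg_at(p5,whs1), truck_at(t1,whs2)}, require {pkg_at(p1,whs2), truck_at(t1,whs2)}
    → {pkg_at(p1,whs2), pkg_at(p5,whs1), truck_at(t1,whs2)}
  through step 2 (drive(t1,gate,whs2)): drop {truck_at(t1,whs2)}, keep {pkg_at(p1,whs2), pkg_at(p5,whs1)}, require {truck_at(t1,gate)}
    → {pkg_at(p1,whs2), pkg_at(p5,whs1), truck_at(t1,gate)}
  through step 1 (drive(t1,portB,gate)): drop {truck_at(t1,gate)}, keep {pkg_at(p1,whs2), pkg_at(p5,whs1)}, require {truck_at(t1,portB)}
    → {pkg_at(p1,whs2), pkg_at(p5,whs1), truck_at(t1,portB)}

== RESULT ==
["pkg_at(p1,whs2)", "pkg_at(p5,whs1)", "truck_at(t1,portB)"]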